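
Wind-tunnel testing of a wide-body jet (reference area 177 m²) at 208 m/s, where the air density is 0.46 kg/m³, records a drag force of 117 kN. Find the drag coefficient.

From D = ½ρv²S·CD, rearranging gives CD = 2D/(ρv²S).
CD = 2 × 1.17×10^5 / (0.46 × 208² × 177) = 0.0664

CD = 0.0664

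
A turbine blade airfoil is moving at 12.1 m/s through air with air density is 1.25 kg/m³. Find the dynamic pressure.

q = ½ρv² = ½ × 1.25 × 12.1² = 91.5 Pa

q = 91.5 Pa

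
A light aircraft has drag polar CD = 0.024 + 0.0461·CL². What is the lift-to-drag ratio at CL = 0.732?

CD = 0.024 + 0.0461 × 0.732² = 0.0487
L/D = CL/CD = 0.732 / 0.0487 = 15

L/D = 15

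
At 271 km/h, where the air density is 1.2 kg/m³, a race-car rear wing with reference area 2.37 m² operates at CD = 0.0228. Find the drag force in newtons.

D = 184 N

Convert speed: v = 271 km/h ÷ 3.6 = 75.28 m/s.
Dynamic pressure q = ½ρv² = ½ × 1.2 × 75.28² = 3400 Pa.
D = q·S·CD = 3400 × 2.37 × 0.0228 = 184 N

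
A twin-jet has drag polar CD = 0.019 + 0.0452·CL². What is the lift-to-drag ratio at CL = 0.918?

L/D = 16.1

CD = 0.019 + 0.0452 × 0.918² = 0.05709
L/D = CL/CD = 0.918 / 0.05709 = 16.1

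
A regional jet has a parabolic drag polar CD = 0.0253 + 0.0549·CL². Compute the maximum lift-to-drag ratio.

(L/D)max = 13.4

For CD = CD0 + K·CL², (L/D)max occurs at CL* = √(CD0/K) and equals 1/(2√(K·CD0)).
(L/D)max = 1/(2√(0.0549 × 0.0253)) = 1/(2 × 0.03727) = 13.4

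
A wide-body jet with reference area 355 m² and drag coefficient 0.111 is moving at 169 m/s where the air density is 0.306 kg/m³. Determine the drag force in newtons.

D = 1.72×10^5 N

Dynamic pressure q = ½ρv² = ½ × 0.306 × 169² = 4370 Pa.
D = q·S·CD = 4370 × 355 × 0.111 = 1.72×10^5 N ≈ 172 kN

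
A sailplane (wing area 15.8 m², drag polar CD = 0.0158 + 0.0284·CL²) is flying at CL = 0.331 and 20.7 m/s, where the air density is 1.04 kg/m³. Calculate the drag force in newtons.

CD = 0.0158 + 0.0284 × 0.331² = 0.01891
D = ½ρv²S·CD = ½ × 1.04 × 20.7² × 15.8 × 0.01891 = 66.6 N

D = 66.6 N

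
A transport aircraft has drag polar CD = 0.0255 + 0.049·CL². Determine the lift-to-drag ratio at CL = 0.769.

L/D = 14.1

CD = 0.0255 + 0.049 × 0.769² = 0.05448
L/D = CL/CD = 0.769 / 0.05448 = 14.1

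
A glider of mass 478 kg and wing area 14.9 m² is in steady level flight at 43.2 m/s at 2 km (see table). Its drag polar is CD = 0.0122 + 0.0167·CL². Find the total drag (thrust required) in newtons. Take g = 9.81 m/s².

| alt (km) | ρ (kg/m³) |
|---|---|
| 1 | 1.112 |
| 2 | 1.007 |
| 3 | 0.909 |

D = 197 N

At 2 km, from the table: ρ = 1.007 kg/m³.
Level flight ⇒ L = W = m·g = 478 × 9.81 = 4689.2 N.
Dynamic pressure q = 0.5 × 1.007 × 43.2² = 939.7 Pa.
CL = W/(q·S) = 4689.2 / (939.7 × 14.9) = 0.3349.
CD = 0.0122 + 0.0167 × 0.3349² = 0.01407.
D = q·S·CD = 939.7 × 14.9 × 0.01407 = 197 N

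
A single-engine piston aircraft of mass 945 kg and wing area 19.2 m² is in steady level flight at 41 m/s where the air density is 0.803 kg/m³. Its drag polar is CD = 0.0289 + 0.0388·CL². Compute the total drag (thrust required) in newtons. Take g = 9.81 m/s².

Level flight ⇒ L = W = m·g = 945 × 9.81 = 9270.5 N.
q = ½ρv² = ½ × 0.803 × 41² = 674.9 Pa.
Required CL = L/(qS) = 9270.5/(674.9·19.2) = 0.7154.
CD = 0.0289 + 0.0388 × 0.7154² = 0.04876.
D = q·S·CD = 674.9 × 19.2 × 0.04876 = 631.8 N

D = 632 N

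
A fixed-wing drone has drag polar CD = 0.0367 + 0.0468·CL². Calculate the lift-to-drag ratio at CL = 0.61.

L/D = 11.3

CD = 0.0367 + 0.0468 × 0.61² = 0.05411
L/D = CL/CD = 0.61 / 0.05411 = 11.3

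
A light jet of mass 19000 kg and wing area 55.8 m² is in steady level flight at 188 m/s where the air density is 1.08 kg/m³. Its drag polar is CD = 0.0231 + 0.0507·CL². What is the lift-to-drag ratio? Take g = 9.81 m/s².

Level flight ⇒ L = W = m·g = 19000 × 9.81 = 1.8639×10^5 N.
q = ½ρv² = ½ × 1.08 × 188² = 19090 Pa.
CL = W/(q·S) = 1.8639×10^5 / (19090 × 55.8) = 0.175.
CD = 0.0231 + 0.0507 × 0.175² = 0.02465.
L/D = CL/CD = 0.175 / 0.02465 = 7.1

L/D = 7.1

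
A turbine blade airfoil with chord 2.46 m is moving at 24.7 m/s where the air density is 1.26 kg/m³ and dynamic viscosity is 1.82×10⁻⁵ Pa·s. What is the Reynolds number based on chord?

Re = 4.21×10^6

Re = ρ·v·c/μ = 1.26 × 24.7 × 2.46 / (1.82×10⁻⁵) = 4.21×10^6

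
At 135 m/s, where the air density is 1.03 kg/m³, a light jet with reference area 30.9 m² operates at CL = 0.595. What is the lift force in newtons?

L = 1.73×10^5 N

Dynamic pressure q = ½ρv² = ½ × 1.03 × 135² = 9386 Pa.
L = q·S·CL = 9386 × 30.9 × 0.595 = 1.73×10^5 N ≈ 173 kN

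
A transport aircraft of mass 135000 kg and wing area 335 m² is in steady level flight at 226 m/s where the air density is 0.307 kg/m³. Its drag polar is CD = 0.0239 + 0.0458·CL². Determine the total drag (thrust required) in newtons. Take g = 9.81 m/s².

D = 93400 N

Weight W = mg = 135000 × 9.81 = 1.3244×10^6 N; in level flight L = W.
Dynamic pressure q = 0.5 × 0.307 × 226² = 7840 Pa.
CL = 2W/(ρv²S) = 2×1.3244×10^6/(0.307×226²×335) = 0.5042.
CD = 0.0239 + 0.0458 × 0.5042² = 0.03554.
D = q·S·CD = 7840 × 335 × 0.03554 = 93360 N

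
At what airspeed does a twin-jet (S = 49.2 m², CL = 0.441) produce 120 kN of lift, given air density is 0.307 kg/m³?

L = ½ρv²S·CL ⇒ v = √(2L/(ρ·S·CL))
v = √(2 × 1.2×10^5 / (0.307 × 49.2 × 0.441)) = √36030 = 190 m/s

v = 190 m/s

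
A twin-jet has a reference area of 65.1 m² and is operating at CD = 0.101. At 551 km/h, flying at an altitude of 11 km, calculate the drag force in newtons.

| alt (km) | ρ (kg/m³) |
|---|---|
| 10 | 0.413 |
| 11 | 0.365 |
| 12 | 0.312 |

At 11 km, from the table: ρ = 0.365 kg/m³.
Convert speed: v = 551 km/h ÷ 3.6 = 153.1 m/s.
Dynamic pressure q = ½ρv² = ½ × 0.365 × 153.1² = 4275 Pa.
D = q·S·CD = 4275 × 65.1 × 0.101 = 28100 N ≈ 28.1 kN

D = 28100 N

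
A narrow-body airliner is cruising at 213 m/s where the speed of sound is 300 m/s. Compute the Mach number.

M = 0.71

M = v/a = 213 / 300 = 0.71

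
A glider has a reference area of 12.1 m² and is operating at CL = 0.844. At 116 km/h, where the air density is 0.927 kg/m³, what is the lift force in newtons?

L = 4910 N

Convert speed: v = 116 km/h ÷ 3.6 = 32.22 m/s.
Dynamic pressure q = ½ρv² = ½ × 0.927 × 32.22² = 481.2 Pa.
L = q·S·CL = 481.2 × 12.1 × 0.844 = 4910 N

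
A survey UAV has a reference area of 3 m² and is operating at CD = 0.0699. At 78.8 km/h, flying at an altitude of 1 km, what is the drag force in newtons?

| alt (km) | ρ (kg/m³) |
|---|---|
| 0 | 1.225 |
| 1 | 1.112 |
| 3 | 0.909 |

At 1 km, from the table: ρ = 1.112 kg/m³.
Convert speed: v = 78.8 km/h ÷ 3.6 = 21.89 m/s.
Dynamic pressure q = ½ρv² = ½ × 1.112 × 21.89² = 266.4 Pa.
D = q·S·CD = 266.4 × 3 × 0.0699 = 55.9 N

D = 55.9 N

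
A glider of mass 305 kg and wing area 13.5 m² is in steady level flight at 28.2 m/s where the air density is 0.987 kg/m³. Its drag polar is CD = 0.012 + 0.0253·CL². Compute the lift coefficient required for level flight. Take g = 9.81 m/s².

Level flight ⇒ L = W = m·g = 305 × 9.81 = 2992.1 N.
Dynamic pressure q = 0.5 × 0.987 × 28.2² = 392.5 Pa.
CL = W/(q·S) = 2992.1 / (392.5 × 13.5) = 0.5647.

CL = 0.565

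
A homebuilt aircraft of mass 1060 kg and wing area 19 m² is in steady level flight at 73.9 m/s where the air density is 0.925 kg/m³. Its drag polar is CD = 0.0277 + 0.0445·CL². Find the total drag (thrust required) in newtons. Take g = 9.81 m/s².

D = 1430 N

In steady level flight, lift balances weight: W = mg = 1060 × 9.81 = 10399 N.
q = ½ρv² = ½ × 0.925 × 73.9² = 2526 Pa.
Required CL = L/(qS) = 10399/(2526·19) = 0.2167.
CD = 0.0277 + 0.0445 × 0.2167² = 0.02979.
D = q·S·CD = 2526 × 19 × 0.02979 = 1430 N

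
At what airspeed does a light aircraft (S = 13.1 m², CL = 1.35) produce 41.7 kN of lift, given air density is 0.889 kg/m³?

v = 72.8 m/s

L = ½ρv²S·CL ⇒ v = √(2L/(ρ·S·CL))
v = √(2 × 41700 / (0.889 × 13.1 × 1.35)) = √5305 = 72.8 m/s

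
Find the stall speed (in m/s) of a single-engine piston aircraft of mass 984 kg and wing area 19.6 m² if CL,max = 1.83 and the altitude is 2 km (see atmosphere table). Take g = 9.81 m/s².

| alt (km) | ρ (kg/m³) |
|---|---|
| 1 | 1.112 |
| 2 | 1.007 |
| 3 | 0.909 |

At 2 km, from the table: ρ = 1.007 kg/m³.
At stall, lift equals weight: L = W = m·g = 984 × 9.81 = 9653 N.
V_stall = √(2W/(ρ·S·CL,max)) = √(2 × 9653 / (1.007 × 19.6 × 1.83))
V_stall = √534.5 = 23.1 m/s

V_stall = 23.1 m/s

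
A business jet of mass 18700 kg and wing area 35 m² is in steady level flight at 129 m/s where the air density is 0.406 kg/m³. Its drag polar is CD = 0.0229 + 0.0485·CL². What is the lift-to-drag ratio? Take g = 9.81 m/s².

L/D = 11.1

Weight W = mg = 18700 × 9.81 = 1.8345×10^5 N; in level flight L = W.
q = ½ρv² = ½ × 0.406 × 129² = 3378 Pa.
CL = 2W/(ρv²S) = 2×1.8345×10^5/(0.406×129²×35) = 1.552.
CD = 0.0229 + 0.0485 × 1.552² = 0.1397.
L/D = CL/CD = 1.552 / 0.1397 = 11.1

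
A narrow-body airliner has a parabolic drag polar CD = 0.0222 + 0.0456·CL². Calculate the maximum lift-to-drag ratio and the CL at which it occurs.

For CD = CD0 + K·CL², (L/D)max occurs at CL* = √(CD0/K) and equals 1/(2√(K·CD0)).
(L/D)max = 1/(2√(0.0456 × 0.0222)) = 1/(2 × 0.03182) = 15.7
CL* = √(0.0222/0.0456) = 0.698

(L/D)max = 15.7, at CL = 0.698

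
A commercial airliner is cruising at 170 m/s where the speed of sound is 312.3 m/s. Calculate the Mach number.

M = 0.544

M = v/a = 170 / 312.3 = 0.544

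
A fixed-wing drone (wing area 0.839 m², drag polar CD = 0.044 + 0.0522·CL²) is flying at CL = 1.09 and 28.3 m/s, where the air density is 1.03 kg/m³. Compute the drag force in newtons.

D = 36.7 N

CD = 0.044 + 0.0522 × 1.09² = 0.106
D = ½ρv²S·CD = ½ × 1.03 × 28.3² × 0.839 × 0.106 = 36.7 N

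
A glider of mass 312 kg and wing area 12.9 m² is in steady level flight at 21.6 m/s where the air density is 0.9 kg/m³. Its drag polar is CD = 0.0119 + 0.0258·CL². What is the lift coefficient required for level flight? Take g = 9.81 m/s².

CL = 1.13

In steady level flight, lift balances weight: W = mg = 312 × 9.81 = 3060.7 N.
q = ½ρv² = ½ × 0.9 × 21.6² = 210 Pa.
Required CL = L/(qS) = 3060.7/(210·12.9) = 1.13.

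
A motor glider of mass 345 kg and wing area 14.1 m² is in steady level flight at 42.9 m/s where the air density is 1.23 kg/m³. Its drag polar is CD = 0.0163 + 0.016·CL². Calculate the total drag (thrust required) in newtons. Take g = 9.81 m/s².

D = 272 N

Weight W = mg = 345 × 9.81 = 3384.5 N; in level flight L = W.
q = ½ρv² = ½ × 1.23 × 42.9² = 1132 Pa.
CL = W/(q·S) = 3384.5 / (1132 × 14.1) = 0.2121.
CD = 0.0163 + 0.016 × 0.2121² = 0.01702.
D = q·S·CD = 1132 × 14.1 × 0.01702 = 271.6 N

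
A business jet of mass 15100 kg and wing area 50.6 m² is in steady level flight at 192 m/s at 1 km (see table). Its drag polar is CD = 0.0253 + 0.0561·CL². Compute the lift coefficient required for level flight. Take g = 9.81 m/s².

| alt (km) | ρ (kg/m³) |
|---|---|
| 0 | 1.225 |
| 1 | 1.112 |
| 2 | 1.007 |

CL = 0.143

At 1 km, from the table: ρ = 1.112 kg/m³.
In steady level flight, lift balances weight: W = mg = 15100 × 9.81 = 1.4813×10^5 N.
q = ½ρv² = ½ × 1.112 × 192² = 20500 Pa.
CL = 2W/(ρv²S) = 2×1.4813×10^5/(1.112×192²×50.6) = 0.1428.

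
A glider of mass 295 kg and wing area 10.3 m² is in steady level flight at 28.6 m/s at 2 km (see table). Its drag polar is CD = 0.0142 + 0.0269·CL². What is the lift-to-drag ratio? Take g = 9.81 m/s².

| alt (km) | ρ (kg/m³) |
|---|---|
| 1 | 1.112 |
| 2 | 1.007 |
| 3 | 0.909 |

At 2 km, from the table: ρ = 1.007 kg/m³.
Level flight ⇒ L = W = m·g = 295 × 9.81 = 2894 N.
q = ½ρv² = ½ × 1.007 × 28.6² = 411.8 Pa.
Required CL = L/(qS) = 2894/(411.8·10.3) = 0.6822.
CD = 0.0142 + 0.0269 × 0.6822² = 0.02672.
L/D = CL/CD = 0.6822 / 0.02672 = 25.5

L/D = 25.5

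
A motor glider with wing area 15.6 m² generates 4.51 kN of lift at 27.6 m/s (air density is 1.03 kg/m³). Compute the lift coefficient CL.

CL = 0.737

From L = ½ρv²S·CL, rearranging gives CL = 2L/(ρv²S).
CL = 2 × 4510 / (1.03 × 27.6² × 15.6) = 0.737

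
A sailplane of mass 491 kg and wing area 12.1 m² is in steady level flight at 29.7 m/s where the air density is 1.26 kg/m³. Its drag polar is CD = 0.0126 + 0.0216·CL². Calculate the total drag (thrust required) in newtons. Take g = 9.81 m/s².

In steady level flight, lift balances weight: W = mg = 491 × 9.81 = 4816.7 N.
Dynamic pressure q = 0.5 × 1.26 × 29.7² = 555.7 Pa.
CL = 2W/(ρv²S) = 2×4816.7/(1.26×29.7²×12.1) = 0.7163.
CD = 0.0126 + 0.0216 × 0.7163² = 0.02368.
D = q·S·CD = 555.7 × 12.1 × 0.02368 = 159.3 N

D = 159 N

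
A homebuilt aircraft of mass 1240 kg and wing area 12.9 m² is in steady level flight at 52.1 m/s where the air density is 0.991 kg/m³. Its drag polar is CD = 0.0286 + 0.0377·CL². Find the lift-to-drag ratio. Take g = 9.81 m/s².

Weight W = mg = 1240 × 9.81 = 12164 N; in level flight L = W.
Dynamic pressure q = 0.5 × 0.991 × 52.1² = 1345 Pa.
CL = 2W/(ρv²S) = 2×12164/(0.991×52.1²×12.9) = 0.7011.
CD = 0.0286 + 0.0377 × 0.7011² = 0.04713.
L/D = CL/CD = 0.7011 / 0.04713 = 14.9

L/D = 14.9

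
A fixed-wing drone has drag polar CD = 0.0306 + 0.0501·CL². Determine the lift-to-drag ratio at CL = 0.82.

L/D = 12.8

CD = 0.0306 + 0.0501 × 0.82² = 0.06429
L/D = CL/CD = 0.82 / 0.06429 = 12.8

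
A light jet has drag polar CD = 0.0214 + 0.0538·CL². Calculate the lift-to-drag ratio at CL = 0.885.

L/D = 13.9

CD = 0.0214 + 0.0538 × 0.885² = 0.06354
L/D = CL/CD = 0.885 / 0.06354 = 13.9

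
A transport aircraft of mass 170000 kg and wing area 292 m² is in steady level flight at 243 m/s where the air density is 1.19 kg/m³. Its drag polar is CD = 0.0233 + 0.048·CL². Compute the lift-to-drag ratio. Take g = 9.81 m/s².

Level flight ⇒ L = W = m·g = 170000 × 9.81 = 1.6677×10^6 N.
Dynamic pressure q = 0.5 × 1.19 × 243² = 35130 Pa.
CL = 2W/(ρv²S) = 2×1.6677×10^6/(1.19×243²×292) = 0.1626.
CD = 0.0233 + 0.048 × 0.1626² = 0.02457.
L/D = CL/CD = 0.1626 / 0.02457 = 6.62

L/D = 6.62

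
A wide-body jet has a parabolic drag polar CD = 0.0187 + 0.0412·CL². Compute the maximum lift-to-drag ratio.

For CD = CD0 + K·CL², (L/D)max occurs at CL* = √(CD0/K) and equals 1/(2√(K·CD0)).
(L/D)max = 1/(2√(0.0412 × 0.0187)) = 1/(2 × 0.02776) = 18

(L/D)max = 18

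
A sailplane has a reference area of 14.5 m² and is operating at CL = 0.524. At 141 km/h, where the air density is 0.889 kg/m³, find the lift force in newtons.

Convert speed: v = 141 km/h ÷ 3.6 = 39.17 m/s.
Dynamic pressure q = ½ρv² = ½ × 0.889 × 39.17² = 681.9 Pa.
L = q·S·CL = 681.9 × 14.5 × 0.524 = 5180 N ≈ 5.18 kN

L = 5180 N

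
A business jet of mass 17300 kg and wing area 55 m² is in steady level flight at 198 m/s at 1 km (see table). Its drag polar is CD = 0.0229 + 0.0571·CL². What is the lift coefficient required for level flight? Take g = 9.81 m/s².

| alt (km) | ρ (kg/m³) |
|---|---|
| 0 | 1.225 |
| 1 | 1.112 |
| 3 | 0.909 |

CL = 0.142

At 1 km, from the table: ρ = 1.112 kg/m³.
Weight W = mg = 17300 × 9.81 = 1.6971×10^5 N; in level flight L = W.
q = ½ρv² = ½ × 1.112 × 198² = 21800 Pa.
Required CL = L/(qS) = 1.6971×10^5/(21800·55) = 0.1416.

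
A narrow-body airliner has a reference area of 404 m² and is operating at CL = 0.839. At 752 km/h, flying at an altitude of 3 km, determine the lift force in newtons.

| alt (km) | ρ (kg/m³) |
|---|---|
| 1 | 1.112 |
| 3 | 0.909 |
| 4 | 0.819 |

At 3 km, from the table: ρ = 0.909 kg/m³.
Convert speed: v = 752 km/h ÷ 3.6 = 208.9 m/s.
L = ½ρv²S·CL = ½ × 0.909 × 208.9² × 404 × 0.839 = 6.72×10^6 N ≈ 6720 kN

L = 6.72×10^6 N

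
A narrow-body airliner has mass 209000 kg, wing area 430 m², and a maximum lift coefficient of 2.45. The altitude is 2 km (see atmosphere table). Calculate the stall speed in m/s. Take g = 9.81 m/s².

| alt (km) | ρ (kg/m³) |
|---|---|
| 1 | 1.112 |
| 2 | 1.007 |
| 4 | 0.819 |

At 2 km, from the table: ρ = 1.007 kg/m³.
Stall occurs when L = W at CL,max. W = mg = 209000 × 9.81 = 2.05×10^6 N.
V_stall = √(2W/(ρ·S·CL,max)) = √(2 × 2.05×10^6 / (1.007 × 430 × 2.45))
V_stall = √3865 = 62.2 m/s

V_stall = 62.2 m/s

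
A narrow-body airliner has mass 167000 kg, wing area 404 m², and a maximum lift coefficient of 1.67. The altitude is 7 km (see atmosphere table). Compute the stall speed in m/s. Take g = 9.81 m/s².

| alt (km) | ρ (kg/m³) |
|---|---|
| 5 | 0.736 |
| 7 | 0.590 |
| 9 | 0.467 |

At 7 km, from the table: ρ = 0.590 kg/m³.
Stall occurs when L = W at CL,max. W = mg = 167000 × 9.81 = 1.638×10^6 N.
From L = ½ρV²S·CL,max = W: V_stall = √(2W/(ρSCL,max)) = √(2·1.638×10^6/(0.59·404·1.67))
V_stall = √8231 = 90.7 m/s

V_stall = 90.7 m/s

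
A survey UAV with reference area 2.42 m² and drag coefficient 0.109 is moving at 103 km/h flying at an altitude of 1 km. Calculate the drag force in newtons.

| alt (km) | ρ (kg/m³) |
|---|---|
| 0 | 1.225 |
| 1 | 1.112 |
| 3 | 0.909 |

D = 120 N

At 1 km, from the table: ρ = 1.112 kg/m³.
Convert speed: v = 103 km/h ÷ 3.6 = 28.61 m/s.
D = ½ρv²S·CD = ½ × 1.112 × 28.61² × 2.42 × 0.109 = 120 N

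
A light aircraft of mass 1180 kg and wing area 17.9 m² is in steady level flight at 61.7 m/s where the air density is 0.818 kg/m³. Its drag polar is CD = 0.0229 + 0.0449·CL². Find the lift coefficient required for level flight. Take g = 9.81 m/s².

CL = 0.415

Level flight ⇒ L = W = m·g = 1180 × 9.81 = 11576 N.
Dynamic pressure q = 0.5 × 0.818 × 61.7² = 1557 Pa.
Required CL = L/(qS) = 11576/(1557·17.9) = 0.4153.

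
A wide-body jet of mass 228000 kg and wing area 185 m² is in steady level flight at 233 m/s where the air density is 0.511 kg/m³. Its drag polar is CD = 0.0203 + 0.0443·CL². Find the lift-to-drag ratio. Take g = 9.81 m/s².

L/D = 16.2

Level flight ⇒ L = W = m·g = 228000 × 9.81 = 2.2367×10^6 N.
Dynamic pressure q = 0.5 × 0.511 × 233² = 13870 Pa.
Required CL = L/(qS) = 2.2367×10^6/(13870·185) = 0.8716.
CD = 0.0203 + 0.0443 × 0.8716² = 0.05396.
L/D = CL/CD = 0.8716 / 0.05396 = 16.2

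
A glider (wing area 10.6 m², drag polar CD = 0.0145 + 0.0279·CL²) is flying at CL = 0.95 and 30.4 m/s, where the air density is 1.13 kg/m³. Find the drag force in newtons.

D = 220 N

CD = 0.0145 + 0.0279 × 0.95² = 0.03968
D = ½ρv²S·CD = ½ × 1.13 × 30.4² × 10.6 × 0.03968 = 220 N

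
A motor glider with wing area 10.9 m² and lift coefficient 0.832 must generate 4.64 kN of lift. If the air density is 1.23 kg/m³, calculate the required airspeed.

v = 28.8 m/s

L = ½ρv²S·CL ⇒ v = √(2L/(ρ·S·CL))
v = √(2 × 4640 / (1.23 × 10.9 × 0.832)) = √831.9 = 28.8 m/s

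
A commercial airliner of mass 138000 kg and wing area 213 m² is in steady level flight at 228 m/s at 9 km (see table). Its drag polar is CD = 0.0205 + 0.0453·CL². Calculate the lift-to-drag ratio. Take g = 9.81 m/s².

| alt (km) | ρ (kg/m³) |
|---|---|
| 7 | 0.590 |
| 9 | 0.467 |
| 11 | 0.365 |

At 9 km, from the table: ρ = 0.467 kg/m³.
Weight W = mg = 138000 × 9.81 = 1.3538×10^6 N; in level flight L = W.
Dynamic pressure q = 0.5 × 0.467 × 228² = 12140 Pa.
CL = W/(q·S) = 1.3538×10^6 / (12140 × 213) = 0.5236.
CD = 0.0205 + 0.0453 × 0.5236² = 0.03292.
L/D = CL/CD = 0.5236 / 0.03292 = 15.9

L/D = 15.9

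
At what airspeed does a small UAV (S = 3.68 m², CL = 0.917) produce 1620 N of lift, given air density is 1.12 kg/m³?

v = 29.3 m/s

L = ½ρv²S·CL ⇒ v = √(2L/(ρ·S·CL))
v = √(2 × 1620 / (1.12 × 3.68 × 0.917)) = √857.3 = 29.3 m/s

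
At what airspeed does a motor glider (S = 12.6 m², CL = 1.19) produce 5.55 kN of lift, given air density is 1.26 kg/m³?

L = ½ρv²S·CL ⇒ v = √(2L/(ρ·S·CL))
v = √(2 × 5550 / (1.26 × 12.6 × 1.19)) = √587.5 = 24.2 m/s

v = 24.2 m/s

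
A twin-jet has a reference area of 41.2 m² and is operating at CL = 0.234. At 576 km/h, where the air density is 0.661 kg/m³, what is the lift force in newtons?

L = 81600 N

Convert speed: v = 576 km/h ÷ 3.6 = 160 m/s.
L = ½ρv²S·CL = ½ × 0.661 × 160² × 41.2 × 0.234 = 81600 N ≈ 81.6 kN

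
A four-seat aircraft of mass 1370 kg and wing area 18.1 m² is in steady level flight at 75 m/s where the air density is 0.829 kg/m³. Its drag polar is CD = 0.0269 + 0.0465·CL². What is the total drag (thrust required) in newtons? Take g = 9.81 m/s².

Weight W = mg = 1370 × 9.81 = 13440 N; in level flight L = W.
Dynamic pressure q = 0.5 × 0.829 × 75² = 2332 Pa.
CL = 2W/(ρv²S) = 2×13440/(0.829×75²×18.1) = 0.3185.
CD = 0.0269 + 0.0465 × 0.3185² = 0.03162.
D = q·S·CD = 2332 × 18.1 × 0.03162 = 1334 N

D = 1330 N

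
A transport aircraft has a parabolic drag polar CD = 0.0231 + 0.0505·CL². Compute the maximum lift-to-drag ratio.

For CD = CD0 + K·CL², (L/D)max occurs at CL* = √(CD0/K) and equals 1/(2√(K·CD0)).
(L/D)max = 1/(2√(0.0505 × 0.0231)) = 1/(2 × 0.03415) = 14.6

(L/D)max = 14.6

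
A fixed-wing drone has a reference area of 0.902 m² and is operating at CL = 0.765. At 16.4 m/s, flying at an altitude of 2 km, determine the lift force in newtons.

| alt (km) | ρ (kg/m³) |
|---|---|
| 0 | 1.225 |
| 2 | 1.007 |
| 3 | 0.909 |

L = 93.4 N

At 2 km, from the table: ρ = 1.007 kg/m³.
L = ½ρv²S·CL = ½ × 1.007 × 16.4² × 0.902 × 0.765 = 93.4 N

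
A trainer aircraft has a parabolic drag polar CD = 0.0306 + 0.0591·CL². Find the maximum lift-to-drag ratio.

For CD = CD0 + K·CL², (L/D)max occurs at CL* = √(CD0/K) and equals 1/(2√(K·CD0)).
(L/D)max = 1/(2√(0.0591 × 0.0306)) = 1/(2 × 0.04253) = 11.8

(L/D)max = 11.8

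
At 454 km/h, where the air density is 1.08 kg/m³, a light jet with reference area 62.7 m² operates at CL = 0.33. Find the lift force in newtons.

L = 1.78×10^5 N

Convert speed: v = 454 km/h ÷ 3.6 = 126.1 m/s.
Dynamic pressure q = ½ρv² = ½ × 1.08 × 126.1² = 8588 Pa.
L = q·S·CL = 8588 × 62.7 × 0.33 = 1.78×10^5 N ≈ 178 kN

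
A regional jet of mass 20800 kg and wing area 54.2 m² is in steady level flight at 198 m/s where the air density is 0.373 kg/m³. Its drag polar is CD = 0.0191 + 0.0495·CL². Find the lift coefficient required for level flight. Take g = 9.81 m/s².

CL = 0.515

In steady level flight, lift balances weight: W = mg = 20800 × 9.81 = 2.0405×10^5 N.
Dynamic pressure q = 0.5 × 0.373 × 198² = 7312 Pa.
Required CL = L/(qS) = 2.0405×10^5/(7312·54.2) = 0.5149.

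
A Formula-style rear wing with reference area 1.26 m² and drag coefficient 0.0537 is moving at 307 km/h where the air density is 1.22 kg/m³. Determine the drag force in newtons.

D = 300 N

Convert speed: v = 307 km/h ÷ 3.6 = 85.28 m/s.
Dynamic pressure q = ½ρv² = ½ × 1.22 × 85.28² = 4436 Pa.
D = q·S·CD = 4436 × 1.26 × 0.0537 = 300 N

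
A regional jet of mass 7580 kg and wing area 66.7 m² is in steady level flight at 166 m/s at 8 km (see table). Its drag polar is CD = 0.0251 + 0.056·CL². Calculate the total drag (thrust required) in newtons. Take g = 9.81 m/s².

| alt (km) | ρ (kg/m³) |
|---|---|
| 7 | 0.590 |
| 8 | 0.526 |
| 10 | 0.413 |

At 8 km, from the table: ρ = 0.526 kg/m³.
In steady level flight, lift balances weight: W = mg = 7580 × 9.81 = 74360 N.
Dynamic pressure q = 0.5 × 0.526 × 166² = 7247 Pa.
CL = W/(q·S) = 74360 / (7247 × 66.7) = 0.1538.
CD = 0.0251 + 0.056 × 0.1538² = 0.02643.
D = q·S·CD = 7247 × 66.7 × 0.02643 = 12770 N

D = 12800 N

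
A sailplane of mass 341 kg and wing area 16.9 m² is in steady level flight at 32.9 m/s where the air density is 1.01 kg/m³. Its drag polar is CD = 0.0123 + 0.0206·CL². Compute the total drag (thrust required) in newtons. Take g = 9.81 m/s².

D = 139 N

Weight W = mg = 341 × 9.81 = 3345.2 N; in level flight L = W.
q = ½ρv² = ½ × 1.01 × 32.9² = 546.6 Pa.
CL = 2W/(ρv²S) = 2×3345.2/(1.01×32.9²×16.9) = 0.3621.
CD = 0.0123 + 0.0206 × 0.3621² = 0.015.
D = q·S·CD = 546.6 × 16.9 × 0.015 = 138.6 N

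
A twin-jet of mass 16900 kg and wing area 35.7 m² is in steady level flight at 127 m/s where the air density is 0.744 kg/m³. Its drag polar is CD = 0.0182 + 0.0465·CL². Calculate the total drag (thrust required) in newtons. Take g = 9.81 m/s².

D = 9870 N

Level flight ⇒ L = W = m·g = 16900 × 9.81 = 1.6579×10^5 N.
q = ½ρv² = ½ × 0.744 × 127² = 6000 Pa.
CL = 2W/(ρv²S) = 2×1.6579×10^5/(0.744×127²×35.7) = 0.774.
CD = 0.0182 + 0.0465 × 0.774² = 0.04606.
D = q·S·CD = 6000 × 35.7 × 0.04606 = 9865 N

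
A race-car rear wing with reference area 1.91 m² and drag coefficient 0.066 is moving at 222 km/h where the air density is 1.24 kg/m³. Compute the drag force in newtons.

D = 297 N

Convert speed: v = 222 km/h ÷ 3.6 = 61.67 m/s.
Dynamic pressure q = ½ρv² = ½ × 1.24 × 61.67² = 2358 Pa.
D = q·S·CD = 2358 × 1.91 × 0.066 = 297 N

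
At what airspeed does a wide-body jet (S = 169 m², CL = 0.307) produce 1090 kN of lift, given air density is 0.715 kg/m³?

v = 242 m/s

L = ½ρv²S·CL ⇒ v = √(2L/(ρ·S·CL))
v = √(2 × 1.09×10^6 / (0.715 × 169 × 0.307)) = √58770 = 242 m/s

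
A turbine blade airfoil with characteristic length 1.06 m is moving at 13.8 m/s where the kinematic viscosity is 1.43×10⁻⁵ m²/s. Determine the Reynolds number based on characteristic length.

Re = v·c/ν = 13.8 × 1.06 / (1.43×10⁻⁵) = 1.02×10^6

Re = 1.02×10^6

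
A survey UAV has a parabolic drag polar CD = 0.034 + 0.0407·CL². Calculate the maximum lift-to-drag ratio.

For CD = CD0 + K·CL², (L/D)max occurs at CL* = √(CD0/K) and equals 1/(2√(K·CD0)).
(L/D)max = 1/(2√(0.0407 × 0.034)) = 1/(2 × 0.0372) = 13.4

(L/D)max = 13.4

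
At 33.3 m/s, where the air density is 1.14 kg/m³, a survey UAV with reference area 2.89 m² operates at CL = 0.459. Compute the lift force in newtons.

L = 838 N

L = ½ρv²S·CL = ½ × 1.14 × 33.3² × 2.89 × 0.459 = 838 N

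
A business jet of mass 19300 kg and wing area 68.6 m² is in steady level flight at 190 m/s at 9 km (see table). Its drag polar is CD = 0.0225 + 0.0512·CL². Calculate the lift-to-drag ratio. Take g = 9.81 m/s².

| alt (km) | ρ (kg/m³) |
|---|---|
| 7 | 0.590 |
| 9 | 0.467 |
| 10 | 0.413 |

At 9 km, from the table: ρ = 0.467 kg/m³.
In steady level flight, lift balances weight: W = mg = 19300 × 9.81 = 1.8933×10^5 N.
Dynamic pressure q = 0.5 × 0.467 × 190² = 8429 Pa.
CL = 2W/(ρv²S) = 2×1.8933×10^5/(0.467×190²×68.6) = 0.3274.
CD = 0.0225 + 0.0512 × 0.3274² = 0.02799.
L/D = CL/CD = 0.3274 / 0.02799 = 11.7

L/D = 11.7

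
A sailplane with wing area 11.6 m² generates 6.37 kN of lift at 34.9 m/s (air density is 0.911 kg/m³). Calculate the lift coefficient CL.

CL = 0.99

From L = ½ρv²S·CL, rearranging gives CL = 2L/(ρv²S).
CL = 2 × 6370 / (0.911 × 34.9² × 11.6) = 0.99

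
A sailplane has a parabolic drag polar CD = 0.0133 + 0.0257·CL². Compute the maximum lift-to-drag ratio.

For CD = CD0 + K·CL², (L/D)max occurs at CL* = √(CD0/K) and equals 1/(2√(K·CD0)).
(L/D)max = 1/(2√(0.0257 × 0.0133)) = 1/(2 × 0.01849) = 27

(L/D)max = 27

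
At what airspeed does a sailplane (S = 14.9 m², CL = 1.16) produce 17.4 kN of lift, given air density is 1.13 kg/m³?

L = ½ρv²S·CL ⇒ v = √(2L/(ρ·S·CL))
v = √(2 × 17400 / (1.13 × 14.9 × 1.16)) = √1782 = 42.2 m/s

v = 42.2 m/s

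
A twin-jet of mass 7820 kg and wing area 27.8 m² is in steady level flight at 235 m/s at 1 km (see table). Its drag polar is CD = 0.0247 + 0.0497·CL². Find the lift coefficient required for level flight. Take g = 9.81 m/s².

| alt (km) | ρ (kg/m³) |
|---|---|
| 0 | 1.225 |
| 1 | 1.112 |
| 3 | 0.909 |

At 1 km, from the table: ρ = 1.112 kg/m³.
Weight W = mg = 7820 × 9.81 = 76714 N; in level flight L = W.
q = ½ρv² = ½ × 1.112 × 235² = 30710 Pa.
Required CL = L/(qS) = 76714/(30710·27.8) = 0.08987.

CL = 0.0899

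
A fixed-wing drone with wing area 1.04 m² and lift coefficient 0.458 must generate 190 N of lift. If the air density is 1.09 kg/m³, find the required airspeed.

L = ½ρv²S·CL ⇒ v = √(2L/(ρ·S·CL))
v = √(2 × 190 / (1.09 × 1.04 × 0.458)) = √731.9 = 27.1 m/s

v = 27.1 m/s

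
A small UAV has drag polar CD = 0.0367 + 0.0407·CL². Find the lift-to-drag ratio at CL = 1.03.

CD = 0.0367 + 0.0407 × 1.03² = 0.07988
L/D = CL/CD = 1.03 / 0.07988 = 12.9

L/D = 12.9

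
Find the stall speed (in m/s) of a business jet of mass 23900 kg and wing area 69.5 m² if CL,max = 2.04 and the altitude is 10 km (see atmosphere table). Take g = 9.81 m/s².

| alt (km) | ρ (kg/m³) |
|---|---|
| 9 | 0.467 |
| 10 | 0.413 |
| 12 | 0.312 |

V_stall = 89.5 m/s

At 10 km, from the table: ρ = 0.413 kg/m³.
Weight W = mg = 23900 × 9.81 = 2.345×10^5 N.
From L = ½ρV²S·CL,max = W: V_stall = √(2W/(ρSCL,max)) = √(2·2.345×10^5/(0.413·69.5·2.04))
V_stall = √8008 = 89.5 m/s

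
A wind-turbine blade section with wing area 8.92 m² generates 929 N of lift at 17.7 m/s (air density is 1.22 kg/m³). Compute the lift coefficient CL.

CL = 0.545

From L = ½ρv²S·CL, rearranging gives CL = 2L/(ρv²S).
CL = 2 × 929 / (1.22 × 17.7² × 8.92) = 0.545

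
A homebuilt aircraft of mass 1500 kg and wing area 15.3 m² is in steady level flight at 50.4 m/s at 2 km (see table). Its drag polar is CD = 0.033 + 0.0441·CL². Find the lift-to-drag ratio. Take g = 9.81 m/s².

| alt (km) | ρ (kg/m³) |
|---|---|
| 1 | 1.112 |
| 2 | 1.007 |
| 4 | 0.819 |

L/D = 13

At 2 km, from the table: ρ = 1.007 kg/m³.
In steady level flight, lift balances weight: W = mg = 1500 × 9.81 = 14715 N.
Dynamic pressure q = 0.5 × 1.007 × 50.4² = 1279 Pa.
CL = W/(q·S) = 14715 / (1279 × 15.3) = 0.752.
CD = 0.033 + 0.0441 × 0.752² = 0.05794.
L/D = CL/CD = 0.752 / 0.05794 = 13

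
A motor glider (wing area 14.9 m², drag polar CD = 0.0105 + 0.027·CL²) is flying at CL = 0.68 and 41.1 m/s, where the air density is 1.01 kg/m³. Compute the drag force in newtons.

D = 292 N

CD = 0.0105 + 0.027 × 0.68² = 0.02298
D = ½ρv²S·CD = ½ × 1.01 × 41.1² × 14.9 × 0.02298 = 292 N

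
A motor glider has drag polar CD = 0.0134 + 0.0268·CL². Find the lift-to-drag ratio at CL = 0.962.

CD = 0.0134 + 0.0268 × 0.962² = 0.0382
L/D = CL/CD = 0.962 / 0.0382 = 25.2

L/D = 25.2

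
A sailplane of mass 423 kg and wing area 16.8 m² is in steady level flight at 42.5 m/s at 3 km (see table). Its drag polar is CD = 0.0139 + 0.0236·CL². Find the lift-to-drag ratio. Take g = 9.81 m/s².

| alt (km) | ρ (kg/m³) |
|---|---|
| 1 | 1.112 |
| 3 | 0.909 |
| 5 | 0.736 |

At 3 km, from the table: ρ = 0.909 kg/m³.
Level flight ⇒ L = W = m·g = 423 × 9.81 = 4149.6 N.
Dynamic pressure q = 0.5 × 0.909 × 42.5² = 820.9 Pa.
CL = W/(q·S) = 4149.6 / (820.9 × 16.8) = 0.3009.
CD = 0.0139 + 0.0236 × 0.3009² = 0.01604.
L/D = CL/CD = 0.3009 / 0.01604 = 18.8

L/D = 18.8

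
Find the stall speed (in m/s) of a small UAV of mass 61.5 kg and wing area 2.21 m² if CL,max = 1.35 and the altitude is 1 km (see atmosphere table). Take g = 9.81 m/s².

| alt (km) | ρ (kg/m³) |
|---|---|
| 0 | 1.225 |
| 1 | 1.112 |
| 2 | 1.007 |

At 1 km, from the table: ρ = 1.112 kg/m³.
Weight W = mg = 61.5 × 9.81 = 603.3 N.
From L = ½ρV²S·CL,max = W: V_stall = √(2W/(ρSCL,max)) = √(2·603.3/(1.112·2.21·1.35))
V_stall = √363.7 = 19.1 m/s

V_stall = 19.1 m/s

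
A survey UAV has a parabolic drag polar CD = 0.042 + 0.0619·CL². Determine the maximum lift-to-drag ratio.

(L/D)max = 9.81

For CD = CD0 + K·CL², (L/D)max occurs at CL* = √(CD0/K) and equals 1/(2√(K·CD0)).
(L/D)max = 1/(2√(0.0619 × 0.042)) = 1/(2 × 0.05099) = 9.81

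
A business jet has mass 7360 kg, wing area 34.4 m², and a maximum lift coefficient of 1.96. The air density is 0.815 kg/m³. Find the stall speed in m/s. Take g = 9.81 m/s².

V_stall = 51.3 m/s

Weight W = mg = 7360 × 9.81 = 72200 N.
V_stall = √(2W/(ρ·S·CL,max)) = √(2 × 72200 / (0.815 × 34.4 × 1.96))
V_stall = √2628 = 51.3 m/s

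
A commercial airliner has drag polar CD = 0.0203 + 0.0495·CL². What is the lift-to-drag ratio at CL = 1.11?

L/D = 13.7

CD = 0.0203 + 0.0495 × 1.11² = 0.08129
L/D = CL/CD = 1.11 / 0.08129 = 13.7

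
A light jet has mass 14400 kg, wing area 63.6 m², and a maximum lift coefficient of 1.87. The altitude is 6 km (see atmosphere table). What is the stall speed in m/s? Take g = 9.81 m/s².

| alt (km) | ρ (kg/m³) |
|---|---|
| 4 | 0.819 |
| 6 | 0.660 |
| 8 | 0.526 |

V_stall = 60 m/s

At 6 km, from the table: ρ = 0.660 kg/m³.
Stall occurs when L = W at CL,max. W = mg = 14400 × 9.81 = 1.413×10^5 N.
V_stall = √(2W/(ρ·S·CL,max)) = √(2 × 1.413×10^5 / (0.66 × 63.6 × 1.87))
V_stall = √3599 = 60 m/s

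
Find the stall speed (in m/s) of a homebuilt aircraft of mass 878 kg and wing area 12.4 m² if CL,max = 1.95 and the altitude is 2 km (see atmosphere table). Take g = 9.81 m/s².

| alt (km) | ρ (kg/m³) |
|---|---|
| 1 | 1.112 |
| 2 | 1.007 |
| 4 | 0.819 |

V_stall = 26.6 m/s

At 2 km, from the table: ρ = 1.007 kg/m³.
At stall, lift equals weight: L = W = m·g = 878 × 9.81 = 8613 N.
V_stall = √(2W/(ρ·S·CL,max)) = √(2 × 8613 / (1.007 × 12.4 × 1.95))
V_stall = √707.5 = 26.6 m/s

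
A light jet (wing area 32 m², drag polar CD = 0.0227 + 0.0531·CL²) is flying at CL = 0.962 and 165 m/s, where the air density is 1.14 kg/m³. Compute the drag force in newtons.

D = 35700 N

CD = 0.0227 + 0.0531 × 0.962² = 0.07184
D = ½ρv²S·CD = ½ × 1.14 × 165² × 32 × 0.07184 = 35700 N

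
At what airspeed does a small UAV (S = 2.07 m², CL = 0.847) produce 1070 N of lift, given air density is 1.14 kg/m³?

v = 32.7 m/s

L = ½ρv²S·CL ⇒ v = √(2L/(ρ·S·CL))
v = √(2 × 1070 / (1.14 × 2.07 × 0.847)) = √1071 = 32.7 m/s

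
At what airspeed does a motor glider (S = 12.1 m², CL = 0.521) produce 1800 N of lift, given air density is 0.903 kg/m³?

v = 25.1 m/s

L = ½ρv²S·CL ⇒ v = √(2L/(ρ·S·CL))
v = √(2 × 1800 / (0.903 × 12.1 × 0.521)) = √632.4 = 25.1 m/s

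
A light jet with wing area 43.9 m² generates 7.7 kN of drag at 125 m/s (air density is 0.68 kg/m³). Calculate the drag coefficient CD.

CD = 0.033

From D = ½ρv²S·CD, rearranging gives CD = 2D/(ρv²S).
CD = 2 × 7700 / (0.68 × 125² × 43.9) = 0.033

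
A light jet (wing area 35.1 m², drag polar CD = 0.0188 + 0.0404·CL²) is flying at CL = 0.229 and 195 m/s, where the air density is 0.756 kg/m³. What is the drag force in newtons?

D = 10600 N

CD = 0.0188 + 0.0404 × 0.229² = 0.02092
D = ½ρv²S·CD = ½ × 0.756 × 195² × 35.1 × 0.02092 = 10600 N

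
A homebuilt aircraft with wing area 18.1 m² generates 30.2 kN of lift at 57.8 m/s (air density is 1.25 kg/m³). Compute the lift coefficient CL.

From L = ½ρv²S·CL, rearranging gives CL = 2L/(ρv²S).
CL = 2 × 30200 / (1.25 × 57.8² × 18.1) = 0.799

CL = 0.799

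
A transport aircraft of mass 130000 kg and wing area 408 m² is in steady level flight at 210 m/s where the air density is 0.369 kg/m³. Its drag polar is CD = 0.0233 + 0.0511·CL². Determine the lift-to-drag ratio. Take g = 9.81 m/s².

In steady level flight, lift balances weight: W = mg = 130000 × 9.81 = 1.2753×10^6 N.
q = ½ρv² = ½ × 0.369 × 210² = 8136 Pa.
Required CL = L/(qS) = 1.2753×10^6/(8136·408) = 0.3842.
CD = 0.0233 + 0.0511 × 0.3842² = 0.03084.
L/D = CL/CD = 0.3842 / 0.03084 = 12.5

L/D = 12.5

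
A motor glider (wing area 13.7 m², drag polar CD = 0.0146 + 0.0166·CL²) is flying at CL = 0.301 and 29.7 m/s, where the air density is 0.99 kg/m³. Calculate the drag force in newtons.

D = 96.3 N

CD = 0.0146 + 0.0166 × 0.301² = 0.0161
D = ½ρv²S·CD = ½ × 0.99 × 29.7² × 13.7 × 0.0161 = 96.3 N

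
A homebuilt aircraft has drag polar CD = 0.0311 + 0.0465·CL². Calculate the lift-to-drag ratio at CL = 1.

CD = 0.0311 + 0.0465 × 1² = 0.0776
L/D = CL/CD = 1 / 0.0776 = 12.9

L/D = 12.9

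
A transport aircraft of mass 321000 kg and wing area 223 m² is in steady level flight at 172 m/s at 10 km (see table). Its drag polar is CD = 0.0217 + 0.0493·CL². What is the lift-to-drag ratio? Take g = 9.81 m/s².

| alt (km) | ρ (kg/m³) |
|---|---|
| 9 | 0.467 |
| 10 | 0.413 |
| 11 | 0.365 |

L/D = 8.11

At 10 km, from the table: ρ = 0.413 kg/m³.
Weight W = mg = 321000 × 9.81 = 3.149×10^6 N; in level flight L = W.
Dynamic pressure q = 0.5 × 0.413 × 172² = 6109 Pa.
Required CL = L/(qS) = 3.149×10^6/(6109·223) = 2.311.
CD = 0.0217 + 0.0493 × 2.311² = 0.2851.
L/D = CL/CD = 2.311 / 0.2851 = 8.11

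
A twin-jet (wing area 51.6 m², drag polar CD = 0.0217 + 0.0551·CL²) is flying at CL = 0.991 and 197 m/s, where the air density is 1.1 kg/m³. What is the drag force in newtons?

D = 83500 N

CD = 0.0217 + 0.0551 × 0.991² = 0.07581
D = ½ρv²S·CD = ½ × 1.1 × 197² × 51.6 × 0.07581 = 83500 N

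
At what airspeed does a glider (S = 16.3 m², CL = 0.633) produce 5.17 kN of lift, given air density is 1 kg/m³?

v = 31.7 m/s

L = ½ρv²S·CL ⇒ v = √(2L/(ρ·S·CL))
v = √(2 × 5170 / (1 × 16.3 × 0.633)) = √1002 = 31.7 m/s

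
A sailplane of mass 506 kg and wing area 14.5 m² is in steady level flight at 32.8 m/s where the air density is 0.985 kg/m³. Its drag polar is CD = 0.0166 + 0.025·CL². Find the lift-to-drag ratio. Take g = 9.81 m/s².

L/D = 23.9

In steady level flight, lift balances weight: W = mg = 506 × 9.81 = 4963.9 N.
q = ½ρv² = ½ × 0.985 × 32.8² = 529.9 Pa.
Required CL = L/(qS) = 4963.9/(529.9·14.5) = 0.6461.
CD = 0.0166 + 0.025 × 0.6461² = 0.02704.
L/D = CL/CD = 0.6461 / 0.02704 = 23.9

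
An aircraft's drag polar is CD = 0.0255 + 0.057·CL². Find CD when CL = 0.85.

CD = 0.0255 + 0.057 × 0.85² = 0.0255 + 0.04118 = 0.0667

CD = 0.0667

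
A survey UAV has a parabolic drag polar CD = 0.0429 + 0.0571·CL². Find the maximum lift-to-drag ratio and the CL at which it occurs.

(L/D)max = 10.1, at CL = 0.867

For CD = CD0 + K·CL², (L/D)max occurs at CL* = √(CD0/K) and equals 1/(2√(K·CD0)).
(L/D)max = 1/(2√(0.0571 × 0.0429)) = 1/(2 × 0.04949) = 10.1
CL* = √(0.0429/0.0571) = 0.867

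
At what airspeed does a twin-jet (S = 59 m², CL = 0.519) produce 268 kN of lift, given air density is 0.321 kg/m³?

v = 234 m/s

L = ½ρv²S·CL ⇒ v = √(2L/(ρ·S·CL))
v = √(2 × 2.68×10^5 / (0.321 × 59 × 0.519)) = √54530 = 234 m/s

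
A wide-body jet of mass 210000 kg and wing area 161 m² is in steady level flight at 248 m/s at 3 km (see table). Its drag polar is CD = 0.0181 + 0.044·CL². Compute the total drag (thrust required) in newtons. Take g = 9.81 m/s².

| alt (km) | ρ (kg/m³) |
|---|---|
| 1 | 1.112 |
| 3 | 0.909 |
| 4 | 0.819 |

At 3 km, from the table: ρ = 0.909 kg/m³.
In steady level flight, lift balances weight: W = mg = 210000 × 9.81 = 2.0601×10^6 N.
q = ½ρv² = ½ × 0.909 × 248² = 27950 Pa.
CL = W/(q·S) = 2.0601×10^6 / (27950 × 161) = 0.4577.
CD = 0.0181 + 0.044 × 0.4577² = 0.02732.
D = q·S·CD = 27950 × 161 × 0.02732 = 1.23×10^5 N

D = 1.23×10^5 N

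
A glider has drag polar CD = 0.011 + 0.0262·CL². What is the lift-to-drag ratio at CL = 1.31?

L/D = 23.4

CD = 0.011 + 0.0262 × 1.31² = 0.05596
L/D = CL/CD = 1.31 / 0.05596 = 23.4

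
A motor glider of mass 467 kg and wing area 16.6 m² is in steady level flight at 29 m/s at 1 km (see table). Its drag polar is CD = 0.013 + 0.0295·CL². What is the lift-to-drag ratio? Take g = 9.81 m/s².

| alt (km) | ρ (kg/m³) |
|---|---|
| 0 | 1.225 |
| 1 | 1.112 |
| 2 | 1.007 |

L/D = 25.4

At 1 km, from the table: ρ = 1.112 kg/m³.
In steady level flight, lift balances weight: W = mg = 467 × 9.81 = 4581.3 N.
Dynamic pressure q = 0.5 × 1.112 × 29² = 467.6 Pa.
CL = W/(q·S) = 4581.3 / (467.6 × 16.6) = 0.5902.
CD = 0.013 + 0.0295 × 0.5902² = 0.02328.
L/D = CL/CD = 0.5902 / 0.02328 = 25.4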